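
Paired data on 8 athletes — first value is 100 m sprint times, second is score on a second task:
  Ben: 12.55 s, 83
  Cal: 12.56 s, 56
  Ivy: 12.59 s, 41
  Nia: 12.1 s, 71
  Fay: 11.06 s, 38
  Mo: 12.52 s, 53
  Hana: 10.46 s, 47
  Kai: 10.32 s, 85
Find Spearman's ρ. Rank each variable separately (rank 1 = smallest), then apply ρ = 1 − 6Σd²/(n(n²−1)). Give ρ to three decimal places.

Ranks of variable 1: 6, 7, 8, 4, 3, 5, 2, 1
Ranks of variable 2: 7, 5, 2, 6, 1, 4, 3, 8
d = r₁ − r₂: -1, 2, 6, -2, 2, 1, -1, -7
d²: 1, 4, 36, 4, 4, 1, 1, 49; Σd² = 100
ρ = 1 − 6·100/(8·63) = 1 − 600/504 = -0.190

-0.190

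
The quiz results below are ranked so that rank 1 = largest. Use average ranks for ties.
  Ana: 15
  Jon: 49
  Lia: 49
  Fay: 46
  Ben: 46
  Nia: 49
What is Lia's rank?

Sorted (descending): 49, 49, 49, 46, 46, 15
The 3 values of 49 occupy positions 1–3 → average rank 2.
The 2 values of 46 occupy positions 4–5 → average rank (4+5)/2 = 4.5.
Lia has value 49 → rank 2.

2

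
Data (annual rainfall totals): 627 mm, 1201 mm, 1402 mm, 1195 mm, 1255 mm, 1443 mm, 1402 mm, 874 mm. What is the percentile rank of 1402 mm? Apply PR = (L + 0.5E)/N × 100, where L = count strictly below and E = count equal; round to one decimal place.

N = 8.
Strictly below 1402: 5. Equal to 1402: 2.
PR = (5 + 0.5·2)/8 × 100 = 75.0

75.0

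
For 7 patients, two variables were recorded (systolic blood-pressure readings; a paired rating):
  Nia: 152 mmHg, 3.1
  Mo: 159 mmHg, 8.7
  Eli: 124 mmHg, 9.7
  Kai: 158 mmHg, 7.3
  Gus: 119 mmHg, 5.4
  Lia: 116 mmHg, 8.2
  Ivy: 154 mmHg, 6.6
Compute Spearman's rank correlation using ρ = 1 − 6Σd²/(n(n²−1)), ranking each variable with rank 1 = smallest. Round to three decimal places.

Ranks of variable 1: 4, 7, 3, 6, 2, 1, 5
Ranks of variable 2: 1, 6, 7, 4, 2, 5, 3
d = r₁ − r₂: 3, 1, -4, 2, 0, -4, 2
d²: 9, 1, 16, 4, 0, 16, 4; Σd² = 50
ρ = 1 − 6·50/(7·48) = 1 − 300/336 = 0.107

0.107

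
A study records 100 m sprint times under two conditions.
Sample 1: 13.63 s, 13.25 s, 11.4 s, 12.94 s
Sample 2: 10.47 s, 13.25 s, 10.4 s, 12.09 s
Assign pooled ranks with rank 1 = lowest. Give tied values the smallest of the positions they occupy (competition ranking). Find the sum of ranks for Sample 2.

13

Sorted (ascending): 10.4, 10.47, 11.4, 12.09, 12.94, 13.25, 13.25, 13.63
The 2 values of 13.25 occupy positions 6–7 → each gets rank 6.
Sample 2 values → pooled ranks: 10.47→2, 13.25→6, 10.4→1, 12.09→4
Rank sum = 2 + 6 + 1 + 4 = 13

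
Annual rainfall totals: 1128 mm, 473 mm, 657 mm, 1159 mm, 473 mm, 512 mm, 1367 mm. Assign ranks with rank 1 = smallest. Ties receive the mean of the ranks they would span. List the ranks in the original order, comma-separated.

Sorted (ascending): 473, 473, 512, 657, 1128, 1159, 1367
The 2 values of 473 occupy positions 1–2 → average rank (1+2)/2 = 1.5.

5, 1.5, 4, 6, 1.5, 3, 7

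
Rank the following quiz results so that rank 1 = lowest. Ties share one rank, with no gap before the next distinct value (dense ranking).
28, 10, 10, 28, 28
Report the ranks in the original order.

Sorted (ascending): 10, 10, 28, 28, 28
The 2 values of 10 share dense rank 1.
The 3 values of 28 share dense rank 2.

2, 1, 1, 2, 2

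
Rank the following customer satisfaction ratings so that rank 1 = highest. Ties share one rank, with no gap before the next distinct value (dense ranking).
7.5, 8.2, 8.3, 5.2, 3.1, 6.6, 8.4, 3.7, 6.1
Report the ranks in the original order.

Sorted (descending): 8.4, 8.3, 8.2, 7.5, 6.6, 6.1, 5.2, 3.7, 3.1
No ties — each value takes its position as its rank.

4, 3, 2, 7, 9, 5, 1, 8, 6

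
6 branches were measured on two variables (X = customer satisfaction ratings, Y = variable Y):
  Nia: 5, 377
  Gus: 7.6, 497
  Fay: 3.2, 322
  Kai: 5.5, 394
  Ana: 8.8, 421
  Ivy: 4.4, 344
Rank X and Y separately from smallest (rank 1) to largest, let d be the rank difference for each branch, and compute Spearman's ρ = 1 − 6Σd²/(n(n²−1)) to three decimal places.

0.943

Ranks of variable 1: 3, 5, 1, 4, 6, 2
Ranks of variable 2: 3, 6, 1, 4, 5, 2
d = r₁ − r₂: 0, -1, 0, 0, 1, 0
d²: 0, 1, 0, 0, 1, 0; Σd² = 2
ρ = 1 − 6·2/(6·35) = 1 − 12/210 = 0.943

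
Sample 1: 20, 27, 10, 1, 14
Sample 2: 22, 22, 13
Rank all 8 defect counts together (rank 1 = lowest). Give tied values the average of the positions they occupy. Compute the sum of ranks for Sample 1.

Sorted (ascending): 1, 10, 13, 14, 20, 22, 22, 27
The 2 values of 22 occupy positions 6–7 → average rank (6+7)/2 = 6.5.
Sample 1 values → pooled ranks: 20→5, 27→8, 10→2, 1→1, 14→4
Rank sum = 5 + 8 + 2 + 1 + 4 = 20

20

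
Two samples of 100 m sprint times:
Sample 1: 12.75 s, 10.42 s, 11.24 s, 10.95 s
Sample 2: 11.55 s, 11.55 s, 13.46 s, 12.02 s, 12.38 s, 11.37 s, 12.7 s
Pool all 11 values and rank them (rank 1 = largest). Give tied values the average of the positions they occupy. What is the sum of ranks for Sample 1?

Sorted (descending): 13.46, 12.75, 12.7, 12.38, 12.02, 11.55, 11.55, 11.37, 11.24, 10.95, 10.42
The 2 values of 11.55 occupy positions 6–7 → average rank (6+7)/2 = 6.5.
Sample 1 values → pooled ranks: 12.75→2, 10.42→11, 11.24→9, 10.95→10
Rank sum = 2 + 11 + 9 + 10 = 32

32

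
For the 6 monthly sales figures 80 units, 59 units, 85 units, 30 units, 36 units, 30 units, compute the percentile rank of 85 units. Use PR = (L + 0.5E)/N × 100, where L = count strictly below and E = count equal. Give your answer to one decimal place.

91.7

N = 6.
Strictly below 85: 5. Equal to 85: 1.
PR = (5 + 0.5·1)/6 × 100 = 91.7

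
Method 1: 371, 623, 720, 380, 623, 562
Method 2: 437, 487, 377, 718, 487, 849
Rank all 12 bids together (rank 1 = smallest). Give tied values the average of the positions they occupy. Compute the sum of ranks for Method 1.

39

Sorted (ascending): 371, 377, 380, 437, 487, 487, 562, 623, 623, 718, 720, 849
The 2 values of 487 occupy positions 5–6 → average rank (5+6)/2 = 5.5.
The 2 values of 623 occupy positions 8–9 → average rank (8+9)/2 = 8.5.
Method 1 values → pooled ranks: 371→1, 623→8.5, 720→11, 380→3, 623→8.5, 562→7
Rank sum = 1 + 8.5 + 11 + 3 + 8.5 + 7 = 39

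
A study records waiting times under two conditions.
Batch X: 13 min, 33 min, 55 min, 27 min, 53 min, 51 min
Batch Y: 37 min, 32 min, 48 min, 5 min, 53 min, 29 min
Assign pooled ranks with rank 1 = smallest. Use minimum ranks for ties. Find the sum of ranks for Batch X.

42

Sorted (ascending): 5, 13, 27, 29, 32, 33, 37, 48, 51, 53, 53, 55
The 2 values of 53 occupy positions 10–11 → each gets rank 10.
Batch X values → pooled ranks: 13→2, 33→6, 55→12, 27→3, 53→10, 51→9
Rank sum = 2 + 6 + 12 + 3 + 10 + 9 = 42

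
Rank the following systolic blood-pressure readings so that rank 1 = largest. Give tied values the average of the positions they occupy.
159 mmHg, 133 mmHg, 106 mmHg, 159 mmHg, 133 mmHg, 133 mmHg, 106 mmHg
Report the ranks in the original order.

Sorted (descending): 159, 159, 133, 133, 133, 106, 106
The 2 values of 159 occupy positions 1–2 → average rank (1+2)/2 = 1.5.
The 3 values of 133 occupy positions 3–5 → average rank 4.
The 2 values of 106 occupy positions 6–7 → average rank (6+7)/2 = 6.5.

1.5, 4, 6.5, 1.5, 4, 4, 6.5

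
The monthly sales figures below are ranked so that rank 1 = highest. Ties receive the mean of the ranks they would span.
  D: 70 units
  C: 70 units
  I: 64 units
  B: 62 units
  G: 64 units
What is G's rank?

3.5

Sorted (descending): 70, 70, 64, 64, 62
The 2 values of 70 occupy positions 1–2 → average rank (1+2)/2 = 1.5.
The 2 values of 64 occupy positions 3–4 → average rank (3+4)/2 = 3.5.
G has value 64 units → rank 3.5.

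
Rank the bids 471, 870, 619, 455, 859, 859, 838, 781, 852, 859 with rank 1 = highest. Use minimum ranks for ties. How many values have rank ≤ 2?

4

Sorted (descending): 870, 859, 859, 859, 852, 838, 781, 619, 471, 455
The 3 values of 859 occupy positions 2–4 → each gets rank 2.
Ranks ≤ 2: {1, 2, 2, 2} → 4 values.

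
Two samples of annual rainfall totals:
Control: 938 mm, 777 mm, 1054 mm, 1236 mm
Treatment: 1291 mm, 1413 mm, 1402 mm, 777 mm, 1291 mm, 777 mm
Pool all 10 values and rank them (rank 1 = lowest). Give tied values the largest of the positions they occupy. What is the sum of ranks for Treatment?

41

Sorted (ascending): 777, 777, 777, 938, 1054, 1236, 1291, 1291, 1402, 1413
The 3 values of 777 occupy positions 1–3 → each gets rank 3.
The 2 values of 1291 occupy positions 7–8 → each gets rank 8.
Treatment values → pooled ranks: 1291→8, 1413→10, 1402→9, 777→3, 1291→8, 777→3
Rank sum = 8 + 10 + 9 + 3 + 8 + 3 = 41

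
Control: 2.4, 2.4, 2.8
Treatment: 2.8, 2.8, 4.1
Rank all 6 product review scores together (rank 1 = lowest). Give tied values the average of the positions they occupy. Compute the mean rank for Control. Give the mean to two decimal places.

Sorted (ascending): 2.4, 2.4, 2.8, 2.8, 2.8, 4.1
The 2 values of 2.4 occupy positions 1–2 → average rank (1+2)/2 = 1.5.
The 3 values of 2.8 occupy positions 3–5 → average rank 4.
Control values → pooled ranks: 2.4→1.5, 2.4→1.5, 2.8→4
Mean rank = (1.5 + 1.5 + 4) / 3 = 2.33

2.33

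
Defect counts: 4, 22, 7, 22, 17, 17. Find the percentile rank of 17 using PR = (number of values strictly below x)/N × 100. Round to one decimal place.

N = 6.
Strictly below 17: 2. Equal to 17: 2.
PR = 2/6 × 100 = 33.3

33.3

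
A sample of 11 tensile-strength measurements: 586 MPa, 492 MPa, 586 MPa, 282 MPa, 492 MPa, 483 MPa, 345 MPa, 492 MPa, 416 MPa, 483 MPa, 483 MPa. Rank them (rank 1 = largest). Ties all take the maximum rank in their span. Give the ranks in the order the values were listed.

2, 5, 2, 11, 5, 8, 10, 5, 9, 8, 8

Sorted (descending): 586, 586, 492, 492, 492, 483, 483, 483, 416, 345, 282
The 2 values of 586 occupy positions 1–2 → each gets rank 2.
The 3 values of 492 occupy positions 3–5 → each gets rank 5.
The 3 values of 483 occupy positions 6–8 → each gets rank 8.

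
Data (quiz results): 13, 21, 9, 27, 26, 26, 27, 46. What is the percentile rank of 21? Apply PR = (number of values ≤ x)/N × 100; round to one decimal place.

N = 8.
Strictly below 21: 2. Equal to 21: 1.
PR = 3/8 × 100 = 37.5

37.5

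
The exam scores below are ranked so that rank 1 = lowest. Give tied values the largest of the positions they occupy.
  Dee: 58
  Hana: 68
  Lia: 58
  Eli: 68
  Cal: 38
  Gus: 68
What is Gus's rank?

Sorted (ascending): 38, 58, 58, 68, 68, 68
The 2 values of 58 occupy positions 2–3 → each gets rank 3.
The 3 values of 68 occupy positions 4–6 → each gets rank 6.
Gus has value 68 → rank 6.

6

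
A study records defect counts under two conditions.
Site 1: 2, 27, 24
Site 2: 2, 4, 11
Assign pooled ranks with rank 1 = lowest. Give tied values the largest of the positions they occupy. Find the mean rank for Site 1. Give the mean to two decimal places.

4.33

Sorted (ascending): 2, 2, 4, 11, 24, 27
The 2 values of 2 occupy positions 1–2 → each gets rank 2.
Site 1 values → pooled ranks: 2→2, 27→6, 24→5
Mean rank = (2 + 6 + 5) / 3 = 4.33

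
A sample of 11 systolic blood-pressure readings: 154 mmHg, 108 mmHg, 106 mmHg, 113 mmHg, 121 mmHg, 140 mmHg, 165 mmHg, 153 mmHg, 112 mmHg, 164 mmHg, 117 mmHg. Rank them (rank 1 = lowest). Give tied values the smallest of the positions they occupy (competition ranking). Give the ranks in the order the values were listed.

9, 2, 1, 4, 6, 7, 11, 8, 3, 10, 5

Sorted (ascending): 106, 108, 112, 113, 117, 121, 140, 153, 154, 164, 165
No ties — each value takes its position as its rank.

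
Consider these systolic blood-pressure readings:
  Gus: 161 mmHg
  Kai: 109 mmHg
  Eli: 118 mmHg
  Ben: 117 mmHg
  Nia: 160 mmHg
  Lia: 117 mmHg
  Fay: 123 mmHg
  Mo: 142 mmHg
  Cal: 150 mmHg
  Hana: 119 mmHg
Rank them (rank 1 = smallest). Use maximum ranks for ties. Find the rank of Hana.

Sorted (ascending): 109, 117, 117, 118, 119, 123, 142, 150, 160, 161
The 2 values of 117 occupy positions 2–3 → each gets rank 3.
Hana has value 119 mmHg → rank 5.

5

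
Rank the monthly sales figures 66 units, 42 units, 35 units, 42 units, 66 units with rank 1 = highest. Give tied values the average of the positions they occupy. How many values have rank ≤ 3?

2

Sorted (descending): 66, 66, 42, 42, 35
The 2 values of 66 occupy positions 1–2 → average rank (1+2)/2 = 1.5.
The 2 values of 42 occupy positions 3–4 → average rank (3+4)/2 = 3.5.
Ranks ≤ 3: {1.5, 1.5} → 2 values.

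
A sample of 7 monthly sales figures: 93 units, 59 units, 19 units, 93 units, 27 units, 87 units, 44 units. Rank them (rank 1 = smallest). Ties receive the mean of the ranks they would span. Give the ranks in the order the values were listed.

6.5, 4, 1, 6.5, 2, 5, 3

Sorted (ascending): 19, 27, 44, 59, 87, 93, 93
The 2 values of 93 occupy positions 6–7 → average rank (6+7)/2 = 6.5.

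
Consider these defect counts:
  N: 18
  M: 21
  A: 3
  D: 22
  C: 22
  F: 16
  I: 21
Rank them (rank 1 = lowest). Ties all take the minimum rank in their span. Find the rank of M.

4

Sorted (ascending): 3, 16, 18, 21, 21, 22, 22
The 2 values of 21 occupy positions 4–5 → each gets rank 4.
The 2 values of 22 occupy positions 6–7 → each gets rank 6.
M has value 21 → rank 4.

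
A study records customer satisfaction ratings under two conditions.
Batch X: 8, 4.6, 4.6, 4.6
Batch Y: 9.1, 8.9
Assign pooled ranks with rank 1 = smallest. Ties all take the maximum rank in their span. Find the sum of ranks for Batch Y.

Sorted (ascending): 4.6, 4.6, 4.6, 8, 8.9, 9.1
The 3 values of 4.6 occupy positions 1–3 → each gets rank 3.
Batch Y values → pooled ranks: 9.1→6, 8.9→5
Rank sum = 6 + 5 = 11

11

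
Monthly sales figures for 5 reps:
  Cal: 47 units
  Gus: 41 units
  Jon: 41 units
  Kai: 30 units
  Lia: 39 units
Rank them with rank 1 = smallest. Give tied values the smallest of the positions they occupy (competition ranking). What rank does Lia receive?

2

Sorted (ascending): 30, 39, 41, 41, 47
The 2 values of 41 occupy positions 3–4 → each gets rank 3.
Lia has value 39 units → rank 2.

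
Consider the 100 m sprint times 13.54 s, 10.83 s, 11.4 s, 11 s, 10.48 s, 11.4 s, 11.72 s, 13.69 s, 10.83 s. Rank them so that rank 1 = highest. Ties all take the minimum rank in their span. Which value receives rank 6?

Sorted (descending): 13.69, 13.54, 11.72, 11.4, 11.4, 11, 10.83, 10.83, 10.48
The 2 values of 11.4 occupy positions 4–5 → each gets rank 4.
The 2 values of 10.83 occupy positions 7–8 → each gets rank 7.
Rank 6 → value 11.

11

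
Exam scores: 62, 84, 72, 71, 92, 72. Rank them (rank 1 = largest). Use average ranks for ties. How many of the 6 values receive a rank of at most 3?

2

Sorted (descending): 92, 84, 72, 72, 71, 62
The 2 values of 72 occupy positions 3–4 → average rank (3+4)/2 = 3.5.
Ranks ≤ 3: {1, 2} → 2 values.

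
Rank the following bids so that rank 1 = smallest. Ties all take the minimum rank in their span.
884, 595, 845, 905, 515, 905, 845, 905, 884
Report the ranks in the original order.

5, 2, 3, 7, 1, 7, 3, 7, 5

Sorted (ascending): 515, 595, 845, 845, 884, 884, 905, 905, 905
The 2 values of 845 occupy positions 3–4 → each gets rank 3.
The 2 values of 884 occupy positions 5–6 → each gets rank 5.
The 3 values of 905 occupy positions 7–9 → each gets rank 7.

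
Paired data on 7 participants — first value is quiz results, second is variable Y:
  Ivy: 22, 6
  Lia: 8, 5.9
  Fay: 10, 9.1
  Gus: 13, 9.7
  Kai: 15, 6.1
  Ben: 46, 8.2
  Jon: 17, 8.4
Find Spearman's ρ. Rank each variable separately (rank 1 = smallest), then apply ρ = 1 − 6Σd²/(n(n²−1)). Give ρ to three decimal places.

-0.036

Ranks of variable 1: 6, 1, 2, 3, 4, 7, 5
Ranks of variable 2: 2, 1, 6, 7, 3, 4, 5
d = r₁ − r₂: 4, 0, -4, -4, 1, 3, 0
d²: 16, 0, 16, 16, 1, 9, 0; Σd² = 58
ρ = 1 − 6·58/(7·48) = 1 − 348/336 = -0.036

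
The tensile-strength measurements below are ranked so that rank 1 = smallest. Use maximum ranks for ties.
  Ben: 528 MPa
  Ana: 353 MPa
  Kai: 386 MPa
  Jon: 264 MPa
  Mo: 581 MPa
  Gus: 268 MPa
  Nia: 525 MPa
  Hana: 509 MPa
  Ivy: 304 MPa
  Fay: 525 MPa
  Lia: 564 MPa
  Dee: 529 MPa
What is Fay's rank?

8

Sorted (ascending): 264, 268, 304, 353, 386, 509, 525, 525, 528, 529, 564, 581
The 2 values of 525 occupy positions 7–8 → each gets rank 8.
Fay has value 525 MPa → rank 8.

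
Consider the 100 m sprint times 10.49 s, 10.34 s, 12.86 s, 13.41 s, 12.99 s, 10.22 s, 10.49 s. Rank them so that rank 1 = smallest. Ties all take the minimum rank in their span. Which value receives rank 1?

Sorted (ascending): 10.22, 10.34, 10.49, 10.49, 12.86, 12.99, 13.41
The 2 values of 10.49 occupy positions 3–4 → each gets rank 3.
Rank 1 → value 10.22.

10.22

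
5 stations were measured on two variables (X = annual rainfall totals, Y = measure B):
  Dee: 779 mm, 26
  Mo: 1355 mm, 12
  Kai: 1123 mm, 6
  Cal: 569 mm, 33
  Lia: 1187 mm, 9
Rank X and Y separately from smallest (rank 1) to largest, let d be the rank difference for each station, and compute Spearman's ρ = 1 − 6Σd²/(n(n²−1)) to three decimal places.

Ranks of variable 1: 2, 5, 3, 1, 4
Ranks of variable 2: 4, 3, 1, 5, 2
d = r₁ − r₂: -2, 2, 2, -4, 2
d²: 4, 4, 4, 16, 4; Σd² = 32
ρ = 1 − 6·32/(5·24) = 1 − 192/120 = -0.600

-0.600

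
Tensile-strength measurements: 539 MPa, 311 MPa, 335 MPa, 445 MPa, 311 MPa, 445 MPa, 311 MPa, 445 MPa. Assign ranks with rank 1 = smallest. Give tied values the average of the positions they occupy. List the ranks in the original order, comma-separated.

Sorted (ascending): 311, 311, 311, 335, 445, 445, 445, 539
The 3 values of 311 occupy positions 1–3 → average rank 2.
The 3 values of 445 occupy positions 5–7 → average rank 6.

8, 2, 4, 6, 2, 6, 2, 6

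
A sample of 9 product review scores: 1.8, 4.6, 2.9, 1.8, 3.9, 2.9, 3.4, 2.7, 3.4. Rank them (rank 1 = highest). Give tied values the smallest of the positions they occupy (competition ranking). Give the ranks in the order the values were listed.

Sorted (descending): 4.6, 3.9, 3.4, 3.4, 2.9, 2.9, 2.7, 1.8, 1.8
The 2 values of 3.4 occupy positions 3–4 → each gets rank 3.
The 2 values of 2.9 occupy positions 5–6 → each gets rank 5.
The 2 values of 1.8 occupy positions 8–9 → each gets rank 8.

8, 1, 5, 8, 2, 5, 3, 7, 3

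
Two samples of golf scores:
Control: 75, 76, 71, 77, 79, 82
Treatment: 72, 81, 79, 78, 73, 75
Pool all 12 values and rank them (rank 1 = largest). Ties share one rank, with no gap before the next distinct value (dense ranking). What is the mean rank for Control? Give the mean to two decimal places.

Sorted (descending): 82, 81, 79, 79, 78, 77, 76, 75, 75, 73, 72, 71
The 2 values of 79 share dense rank 3.
The 2 values of 75 share dense rank 7.
Remaining distinct values take the next consecutive integers.
Control values → pooled ranks: 75→7, 76→6, 71→10, 77→5, 79→3, 82→1
Mean rank = (7 + 6 + 10 + 5 + 3 + 1) / 6 = 5.33

5.33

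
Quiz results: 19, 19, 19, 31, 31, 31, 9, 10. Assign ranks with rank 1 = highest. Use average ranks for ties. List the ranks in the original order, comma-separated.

5, 5, 5, 2, 2, 2, 8, 7

Sorted (descending): 31, 31, 31, 19, 19, 19, 10, 9
The 3 values of 31 occupy positions 1–3 → average rank 2.
The 3 values of 19 occupy positions 4–6 → average rank 5.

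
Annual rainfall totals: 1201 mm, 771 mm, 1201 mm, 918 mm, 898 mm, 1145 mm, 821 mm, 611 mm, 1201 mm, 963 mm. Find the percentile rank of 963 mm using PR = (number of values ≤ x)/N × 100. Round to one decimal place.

60.0

N = 10.
Strictly below 963: 5. Equal to 963: 1.
PR = 6/10 × 100 = 60.0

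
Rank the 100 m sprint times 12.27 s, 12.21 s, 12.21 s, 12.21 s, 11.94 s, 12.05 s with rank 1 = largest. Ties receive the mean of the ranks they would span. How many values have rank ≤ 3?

Sorted (descending): 12.27, 12.21, 12.21, 12.21, 12.05, 11.94
The 3 values of 12.21 occupy positions 2–4 → average rank 3.
Ranks ≤ 3: {1, 3, 3, 3} → 4 values.

4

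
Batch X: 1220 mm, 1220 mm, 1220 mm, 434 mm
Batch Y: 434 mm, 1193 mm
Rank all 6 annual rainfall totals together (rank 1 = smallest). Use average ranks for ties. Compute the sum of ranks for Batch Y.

Sorted (ascending): 434, 434, 1193, 1220, 1220, 1220
The 2 values of 434 occupy positions 1–2 → average rank (1+2)/2 = 1.5.
The 3 values of 1220 occupy positions 4–6 → average rank 5.
Batch Y values → pooled ranks: 434→1.5, 1193→3
Rank sum = 1.5 + 3 = 4.5

4.5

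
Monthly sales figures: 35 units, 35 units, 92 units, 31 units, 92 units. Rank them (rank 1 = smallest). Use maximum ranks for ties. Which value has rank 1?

Sorted (ascending): 31, 35, 35, 92, 92
The 2 values of 35 occupy positions 2–3 → each gets rank 3.
The 2 values of 92 occupy positions 4–5 → each gets rank 5.
Rank 1 → value 31.

31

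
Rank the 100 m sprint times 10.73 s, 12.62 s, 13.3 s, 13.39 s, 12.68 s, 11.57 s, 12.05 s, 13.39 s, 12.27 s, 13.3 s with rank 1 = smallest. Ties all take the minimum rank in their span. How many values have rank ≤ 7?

8

Sorted (ascending): 10.73, 11.57, 12.05, 12.27, 12.62, 12.68, 13.3, 13.3, 13.39, 13.39
The 2 values of 13.3 occupy positions 7–8 → each gets rank 7.
The 2 values of 13.39 occupy positions 9–10 → each gets rank 9.
Ranks ≤ 7: {1, 2, 3, 4, 5, 6, 7, 7} → 8 values.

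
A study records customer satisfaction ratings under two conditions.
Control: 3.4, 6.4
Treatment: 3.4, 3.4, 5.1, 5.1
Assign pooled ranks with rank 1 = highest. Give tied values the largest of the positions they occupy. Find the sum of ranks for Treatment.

Sorted (descending): 6.4, 5.1, 5.1, 3.4, 3.4, 3.4
The 2 values of 5.1 occupy positions 2–3 → each gets rank 3.
The 3 values of 3.4 occupy positions 4–6 → each gets rank 6.
Treatment values → pooled ranks: 3.4→6, 3.4→6, 5.1→3, 5.1→3
Rank sum = 6 + 6 + 3 + 3 = 18

18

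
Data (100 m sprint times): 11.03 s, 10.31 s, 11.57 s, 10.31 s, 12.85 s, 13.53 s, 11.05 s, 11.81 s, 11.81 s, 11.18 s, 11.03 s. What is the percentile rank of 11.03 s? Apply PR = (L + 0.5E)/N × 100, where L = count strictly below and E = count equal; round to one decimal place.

27.3

N = 11.
Strictly below 11.03: 2. Equal to 11.03: 2.
PR = (2 + 0.5·2)/11 × 100 = 27.3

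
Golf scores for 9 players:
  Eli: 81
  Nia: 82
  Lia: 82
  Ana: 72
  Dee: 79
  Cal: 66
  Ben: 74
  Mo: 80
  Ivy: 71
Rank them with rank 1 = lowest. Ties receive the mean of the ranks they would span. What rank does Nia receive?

8.5

Sorted (ascending): 66, 71, 72, 74, 79, 80, 81, 82, 82
The 2 values of 82 occupy positions 8–9 → average rank (8+9)/2 = 8.5.
Nia has value 82 → rank 8.5.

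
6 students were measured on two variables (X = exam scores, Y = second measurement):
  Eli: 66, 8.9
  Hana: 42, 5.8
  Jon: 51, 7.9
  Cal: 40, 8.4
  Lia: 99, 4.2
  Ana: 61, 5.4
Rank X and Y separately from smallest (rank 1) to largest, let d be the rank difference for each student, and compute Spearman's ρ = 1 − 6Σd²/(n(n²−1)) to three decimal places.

Ranks of variable 1: 5, 2, 3, 1, 6, 4
Ranks of variable 2: 6, 3, 4, 5, 1, 2
d = r₁ − r₂: -1, -1, -1, -4, 5, 2
d²: 1, 1, 1, 16, 25, 4; Σd² = 48
ρ = 1 − 6·48/(6·35) = 1 − 288/210 = -0.371

-0.371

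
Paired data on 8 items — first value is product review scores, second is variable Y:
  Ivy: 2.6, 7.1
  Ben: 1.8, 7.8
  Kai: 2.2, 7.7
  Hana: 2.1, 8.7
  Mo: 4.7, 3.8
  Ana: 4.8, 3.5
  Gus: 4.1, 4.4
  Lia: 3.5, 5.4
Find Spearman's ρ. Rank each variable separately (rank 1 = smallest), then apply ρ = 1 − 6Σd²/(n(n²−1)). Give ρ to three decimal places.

-0.976

Ranks of variable 1: 4, 1, 3, 2, 7, 8, 6, 5
Ranks of variable 2: 5, 7, 6, 8, 2, 1, 3, 4
d = r₁ − r₂: -1, -6, -3, -6, 5, 7, 3, 1
d²: 1, 36, 9, 36, 25, 49, 9, 1; Σd² = 166
ρ = 1 − 6·166/(8·63) = 1 − 996/504 = -0.976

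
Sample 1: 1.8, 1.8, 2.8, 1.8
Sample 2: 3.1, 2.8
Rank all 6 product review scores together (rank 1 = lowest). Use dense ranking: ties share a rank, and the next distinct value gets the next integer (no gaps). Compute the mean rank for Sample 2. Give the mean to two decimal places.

Sorted (ascending): 1.8, 1.8, 1.8, 2.8, 2.8, 3.1
The 3 values of 1.8 share dense rank 1.
The 2 values of 2.8 share dense rank 2.
Remaining distinct values take the next consecutive integers.
Sample 2 values → pooled ranks: 3.1→3, 2.8→2
Mean rank = (3 + 2) / 2 = 2.50

2.50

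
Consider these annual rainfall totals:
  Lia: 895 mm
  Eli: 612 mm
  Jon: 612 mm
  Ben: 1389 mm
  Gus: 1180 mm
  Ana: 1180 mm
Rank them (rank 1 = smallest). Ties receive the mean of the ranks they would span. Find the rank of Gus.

Sorted (ascending): 612, 612, 895, 1180, 1180, 1389
The 2 values of 612 occupy positions 1–2 → average rank (1+2)/2 = 1.5.
The 2 values of 1180 occupy positions 4–5 → average rank (4+5)/2 = 4.5.
Gus has value 1180 mm → rank 4.5.

4.5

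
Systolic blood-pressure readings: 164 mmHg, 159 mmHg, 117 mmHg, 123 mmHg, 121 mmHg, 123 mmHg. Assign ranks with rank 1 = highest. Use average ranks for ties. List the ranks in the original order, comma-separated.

Sorted (descending): 164, 159, 123, 123, 121, 117
The 2 values of 123 occupy positions 3–4 → average rank (3+4)/2 = 3.5.

1, 2, 6, 3.5, 5, 3.5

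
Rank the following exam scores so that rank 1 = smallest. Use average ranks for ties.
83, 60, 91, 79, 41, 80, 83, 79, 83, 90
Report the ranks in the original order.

Sorted (ascending): 41, 60, 79, 79, 80, 83, 83, 83, 90, 91
The 2 values of 79 occupy positions 3–4 → average rank (3+4)/2 = 3.5.
The 3 values of 83 occupy positions 6–8 → average rank 7.

7, 2, 10, 3.5, 1, 5, 7, 3.5, 7, 9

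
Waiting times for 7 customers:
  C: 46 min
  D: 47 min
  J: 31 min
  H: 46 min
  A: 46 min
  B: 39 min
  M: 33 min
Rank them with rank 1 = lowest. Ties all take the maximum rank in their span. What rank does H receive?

6

Sorted (ascending): 31, 33, 39, 46, 46, 46, 47
The 3 values of 46 occupy positions 4–6 → each gets rank 6.
H has value 46 min → rank 6.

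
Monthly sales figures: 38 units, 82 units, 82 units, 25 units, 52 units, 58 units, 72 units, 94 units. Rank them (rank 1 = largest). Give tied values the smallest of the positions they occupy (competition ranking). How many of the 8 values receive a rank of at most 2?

3

Sorted (descending): 94, 82, 82, 72, 58, 52, 38, 25
The 2 values of 82 occupy positions 2–3 → each gets rank 2.
Ranks ≤ 2: {1, 2, 2} → 3 values.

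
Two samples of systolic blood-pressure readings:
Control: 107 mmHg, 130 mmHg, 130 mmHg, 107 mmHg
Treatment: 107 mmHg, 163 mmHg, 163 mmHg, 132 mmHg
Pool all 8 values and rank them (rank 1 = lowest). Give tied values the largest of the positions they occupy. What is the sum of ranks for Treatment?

Sorted (ascending): 107, 107, 107, 130, 130, 132, 163, 163
The 3 values of 107 occupy positions 1–3 → each gets rank 3.
The 2 values of 130 occupy positions 4–5 → each gets rank 5.
The 2 values of 163 occupy positions 7–8 → each gets rank 8.
Treatment values → pooled ranks: 107→3, 163→8, 163→8, 132→6
Rank sum = 3 + 8 + 8 + 6 = 25

25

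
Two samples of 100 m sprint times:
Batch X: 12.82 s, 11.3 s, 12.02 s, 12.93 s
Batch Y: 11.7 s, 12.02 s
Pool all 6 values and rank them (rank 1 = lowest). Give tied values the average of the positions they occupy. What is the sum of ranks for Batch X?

15.5

Sorted (ascending): 11.3, 11.7, 12.02, 12.02, 12.82, 12.93
The 2 values of 12.02 occupy positions 3–4 → average rank (3+4)/2 = 3.5.
Batch X values → pooled ranks: 12.82→5, 11.3→1, 12.02→3.5, 12.93→6
Rank sum = 5 + 1 + 3.5 + 6 = 15.5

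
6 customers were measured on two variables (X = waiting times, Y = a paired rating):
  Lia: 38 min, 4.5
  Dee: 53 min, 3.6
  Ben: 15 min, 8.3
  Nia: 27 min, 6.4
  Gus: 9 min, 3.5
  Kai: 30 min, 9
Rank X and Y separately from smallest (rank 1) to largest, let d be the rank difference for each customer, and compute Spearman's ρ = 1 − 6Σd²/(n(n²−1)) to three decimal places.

0.029

Ranks of variable 1: 5, 6, 2, 3, 1, 4
Ranks of variable 2: 3, 2, 5, 4, 1, 6
d = r₁ − r₂: 2, 4, -3, -1, 0, -2
d²: 4, 16, 9, 1, 0, 4; Σd² = 34
ρ = 1 − 6·34/(6·35) = 1 − 204/210 = 0.029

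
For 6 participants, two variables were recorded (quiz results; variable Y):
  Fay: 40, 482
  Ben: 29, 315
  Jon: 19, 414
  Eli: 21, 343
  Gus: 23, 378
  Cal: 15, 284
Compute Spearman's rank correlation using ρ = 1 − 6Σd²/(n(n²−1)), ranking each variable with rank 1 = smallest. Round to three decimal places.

0.486

Ranks of variable 1: 6, 5, 2, 3, 4, 1
Ranks of variable 2: 6, 2, 5, 3, 4, 1
d = r₁ − r₂: 0, 3, -3, 0, 0, 0
d²: 0, 9, 9, 0, 0, 0; Σd² = 18
ρ = 1 − 6·18/(6·35) = 1 − 108/210 = 0.486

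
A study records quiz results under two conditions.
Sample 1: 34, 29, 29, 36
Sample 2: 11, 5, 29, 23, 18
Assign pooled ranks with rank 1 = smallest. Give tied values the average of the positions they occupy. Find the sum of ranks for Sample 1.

29

Sorted (ascending): 5, 11, 18, 23, 29, 29, 29, 34, 36
The 3 values of 29 occupy positions 5–7 → average rank 6.
Sample 1 values → pooled ranks: 34→8, 29→6, 29→6, 36→9
Rank sum = 8 + 6 + 6 + 9 = 29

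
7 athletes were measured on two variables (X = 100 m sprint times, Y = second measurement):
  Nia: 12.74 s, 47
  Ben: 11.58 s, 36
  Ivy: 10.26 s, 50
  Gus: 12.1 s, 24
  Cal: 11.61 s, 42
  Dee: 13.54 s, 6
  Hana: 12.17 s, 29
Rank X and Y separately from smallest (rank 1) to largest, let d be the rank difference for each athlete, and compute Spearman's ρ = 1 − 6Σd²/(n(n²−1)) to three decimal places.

Ranks of variable 1: 6, 2, 1, 4, 3, 7, 5
Ranks of variable 2: 6, 4, 7, 2, 5, 1, 3
d = r₁ − r₂: 0, -2, -6, 2, -2, 6, 2
d²: 0, 4, 36, 4, 4, 36, 4; Σd² = 88
ρ = 1 − 6·88/(7·48) = 1 − 528/336 = -0.571

-0.571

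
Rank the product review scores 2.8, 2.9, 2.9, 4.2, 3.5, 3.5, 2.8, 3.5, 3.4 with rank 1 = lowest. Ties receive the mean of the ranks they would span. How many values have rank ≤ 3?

2

Sorted (ascending): 2.8, 2.8, 2.9, 2.9, 3.4, 3.5, 3.5, 3.5, 4.2
The 2 values of 2.8 occupy positions 1–2 → average rank (1+2)/2 = 1.5.
The 2 values of 2.9 occupy positions 3–4 → average rank (3+4)/2 = 3.5.
The 3 values of 3.5 occupy positions 6–8 → average rank 7.
Ranks ≤ 3: {1.5, 1.5} → 2 values.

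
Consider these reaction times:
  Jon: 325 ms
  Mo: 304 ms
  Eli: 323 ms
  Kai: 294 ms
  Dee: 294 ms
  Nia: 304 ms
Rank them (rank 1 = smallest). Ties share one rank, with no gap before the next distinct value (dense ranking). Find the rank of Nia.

2

Sorted (ascending): 294, 294, 304, 304, 323, 325
The 2 values of 294 share dense rank 1.
The 2 values of 304 share dense rank 2.
Remaining distinct values take the next consecutive integers.
Nia has value 304 ms → rank 2.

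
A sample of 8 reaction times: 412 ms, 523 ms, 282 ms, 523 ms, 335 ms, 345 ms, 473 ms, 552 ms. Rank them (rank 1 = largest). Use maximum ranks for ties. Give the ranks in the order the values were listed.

5, 3, 8, 3, 7, 6, 4, 1

Sorted (descending): 552, 523, 523, 473, 412, 345, 335, 282
The 2 values of 523 occupy positions 2–3 → each gets rank 3.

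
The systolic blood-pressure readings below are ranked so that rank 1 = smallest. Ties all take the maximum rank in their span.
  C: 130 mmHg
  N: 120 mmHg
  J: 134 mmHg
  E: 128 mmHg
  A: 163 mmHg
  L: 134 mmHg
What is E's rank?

Sorted (ascending): 120, 128, 130, 134, 134, 163
The 2 values of 134 occupy positions 4–5 → each gets rank 5.
E has value 128 mmHg → rank 2.

2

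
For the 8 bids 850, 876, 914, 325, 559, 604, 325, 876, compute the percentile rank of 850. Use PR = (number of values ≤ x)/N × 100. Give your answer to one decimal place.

N = 8.
Strictly below 850: 4. Equal to 850: 1.
PR = 5/8 × 100 = 62.5

62.5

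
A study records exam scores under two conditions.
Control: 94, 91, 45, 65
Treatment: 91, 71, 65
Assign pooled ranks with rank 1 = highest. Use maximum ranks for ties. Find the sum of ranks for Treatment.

13

Sorted (descending): 94, 91, 91, 71, 65, 65, 45
The 2 values of 91 occupy positions 2–3 → each gets rank 3.
The 2 values of 65 occupy positions 5–6 → each gets rank 6.
Treatment values → pooled ranks: 91→3, 71→4, 65→6
Rank sum = 3 + 4 + 6 = 13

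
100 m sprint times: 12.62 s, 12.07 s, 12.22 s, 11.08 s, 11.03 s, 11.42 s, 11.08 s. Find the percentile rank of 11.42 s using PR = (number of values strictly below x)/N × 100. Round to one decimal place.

N = 7.
Strictly below 11.42: 3. Equal to 11.42: 1.
PR = 3/7 × 100 = 42.9

42.9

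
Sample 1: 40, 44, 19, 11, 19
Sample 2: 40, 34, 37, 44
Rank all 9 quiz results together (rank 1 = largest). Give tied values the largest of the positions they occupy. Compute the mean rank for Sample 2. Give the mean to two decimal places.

Sorted (descending): 44, 44, 40, 40, 37, 34, 19, 19, 11
The 2 values of 44 occupy positions 1–2 → each gets rank 2.
The 2 values of 40 occupy positions 3–4 → each gets rank 4.
The 2 values of 19 occupy positions 7–8 → each gets rank 8.
Sample 2 values → pooled ranks: 40→4, 34→6, 37→5, 44→2
Mean rank = (4 + 6 + 5 + 2) / 4 = 4.25

4.25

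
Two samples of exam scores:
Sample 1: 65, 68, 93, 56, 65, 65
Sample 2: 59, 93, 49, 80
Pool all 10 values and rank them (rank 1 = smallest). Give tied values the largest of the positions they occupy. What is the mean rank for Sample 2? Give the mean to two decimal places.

Sorted (ascending): 49, 56, 59, 65, 65, 65, 68, 80, 93, 93
The 3 values of 65 occupy positions 4–6 → each gets rank 6.
The 2 values of 93 occupy positions 9–10 → each gets rank 10.
Sample 2 values → pooled ranks: 59→3, 93→10, 49→1, 80→8
Mean rank = (3 + 10 + 1 + 8) / 4 = 5.50

5.50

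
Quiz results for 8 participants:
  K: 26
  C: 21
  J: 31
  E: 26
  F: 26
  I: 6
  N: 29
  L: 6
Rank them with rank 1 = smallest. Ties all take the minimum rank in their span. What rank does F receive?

Sorted (ascending): 6, 6, 21, 26, 26, 26, 29, 31
The 2 values of 6 occupy positions 1–2 → each gets rank 1.
The 3 values of 26 occupy positions 4–6 → each gets rank 4.
F has value 26 → rank 4.

4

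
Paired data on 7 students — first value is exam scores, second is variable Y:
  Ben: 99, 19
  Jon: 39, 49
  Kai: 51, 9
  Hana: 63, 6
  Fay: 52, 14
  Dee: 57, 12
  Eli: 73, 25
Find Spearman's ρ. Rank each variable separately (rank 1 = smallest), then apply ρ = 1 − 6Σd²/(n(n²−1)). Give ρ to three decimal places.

Ranks of variable 1: 7, 1, 2, 5, 3, 4, 6
Ranks of variable 2: 5, 7, 2, 1, 4, 3, 6
d = r₁ − r₂: 2, -6, 0, 4, -1, 1, 0
d²: 4, 36, 0, 16, 1, 1, 0; Σd² = 58
ρ = 1 − 6·58/(7·48) = 1 − 348/336 = -0.036

-0.036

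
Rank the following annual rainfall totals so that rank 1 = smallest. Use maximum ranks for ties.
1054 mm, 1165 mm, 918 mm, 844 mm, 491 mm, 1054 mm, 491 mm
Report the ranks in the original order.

Sorted (ascending): 491, 491, 844, 918, 1054, 1054, 1165
The 2 values of 491 occupy positions 1–2 → each gets rank 2.
The 2 values of 1054 occupy positions 5–6 → each gets rank 6.

6, 7, 4, 3, 2, 6, 2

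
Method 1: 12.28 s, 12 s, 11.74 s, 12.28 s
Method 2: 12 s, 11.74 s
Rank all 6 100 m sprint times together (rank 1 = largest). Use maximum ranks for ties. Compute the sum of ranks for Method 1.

14

Sorted (descending): 12.28, 12.28, 12, 12, 11.74, 11.74
The 2 values of 12.28 occupy positions 1–2 → each gets rank 2.
The 2 values of 12 occupy positions 3–4 → each gets rank 4.
The 2 values of 11.74 occupy positions 5–6 → each gets rank 6.
Method 1 values → pooled ranks: 12.28→2, 12→4, 11.74→6, 12.28→2
Rank sum = 2 + 4 + 6 + 2 = 14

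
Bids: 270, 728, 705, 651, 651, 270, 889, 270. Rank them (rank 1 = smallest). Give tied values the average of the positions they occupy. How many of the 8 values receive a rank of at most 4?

3

Sorted (ascending): 270, 270, 270, 651, 651, 705, 728, 889
The 3 values of 270 occupy positions 1–3 → average rank 2.
The 2 values of 651 occupy positions 4–5 → average rank (4+5)/2 = 4.5.
Ranks ≤ 4: {2, 2, 2} → 3 values.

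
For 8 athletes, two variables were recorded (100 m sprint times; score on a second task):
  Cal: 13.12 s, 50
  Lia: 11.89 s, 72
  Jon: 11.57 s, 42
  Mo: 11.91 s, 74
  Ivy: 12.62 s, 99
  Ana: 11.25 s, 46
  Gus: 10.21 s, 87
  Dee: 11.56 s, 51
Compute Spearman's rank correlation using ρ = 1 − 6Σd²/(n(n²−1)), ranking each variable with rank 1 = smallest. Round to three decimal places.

0.143

Ranks of variable 1: 8, 5, 4, 6, 7, 2, 1, 3
Ranks of variable 2: 3, 5, 1, 6, 8, 2, 7, 4
d = r₁ − r₂: 5, 0, 3, 0, -1, 0, -6, -1
d²: 25, 0, 9, 0, 1, 0, 36, 1; Σd² = 72
ρ = 1 − 6·72/(8·63) = 1 − 432/504 = 0.143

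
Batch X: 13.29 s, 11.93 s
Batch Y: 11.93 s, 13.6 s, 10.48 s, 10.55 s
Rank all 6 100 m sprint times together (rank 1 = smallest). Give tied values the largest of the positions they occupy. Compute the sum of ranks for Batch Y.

13

Sorted (ascending): 10.48, 10.55, 11.93, 11.93, 13.29, 13.6
The 2 values of 11.93 occupy positions 3–4 → each gets rank 4.
Batch Y values → pooled ranks: 11.93→4, 13.6→6, 10.48→1, 10.55→2
Rank sum = 4 + 6 + 1 + 2 = 13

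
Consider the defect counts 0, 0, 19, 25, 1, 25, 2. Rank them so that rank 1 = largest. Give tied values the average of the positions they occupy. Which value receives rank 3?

Sorted (descending): 25, 25, 19, 2, 1, 0, 0
The 2 values of 25 occupy positions 1–2 → average rank (1+2)/2 = 1.5.
The 2 values of 0 occupy positions 6–7 → average rank (6+7)/2 = 6.5.
Rank 3 → value 19.

19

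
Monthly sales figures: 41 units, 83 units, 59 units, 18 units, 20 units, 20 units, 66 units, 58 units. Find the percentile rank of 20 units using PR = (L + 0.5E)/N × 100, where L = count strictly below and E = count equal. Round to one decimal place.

25.0

N = 8.
Strictly below 20: 1. Equal to 20: 2.
PR = (1 + 0.5·2)/8 × 100 = 25.0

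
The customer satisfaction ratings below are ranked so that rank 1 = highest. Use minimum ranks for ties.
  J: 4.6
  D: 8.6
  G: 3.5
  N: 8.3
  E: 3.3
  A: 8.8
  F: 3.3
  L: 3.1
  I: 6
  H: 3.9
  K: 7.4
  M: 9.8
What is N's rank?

4

Sorted (descending): 9.8, 8.8, 8.6, 8.3, 7.4, 6, 4.6, 3.9, 3.5, 3.3, 3.3, 3.1
The 2 values of 3.3 occupy positions 10–11 → each gets rank 10.
N has value 8.3 → rank 4.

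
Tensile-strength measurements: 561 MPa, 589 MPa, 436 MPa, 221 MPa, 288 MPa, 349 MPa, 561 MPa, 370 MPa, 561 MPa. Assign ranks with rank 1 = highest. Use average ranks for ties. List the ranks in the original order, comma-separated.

Sorted (descending): 589, 561, 561, 561, 436, 370, 349, 288, 221
The 3 values of 561 occupy positions 2–4 → average rank 3.

3, 1, 5, 9, 8, 7, 3, 6, 3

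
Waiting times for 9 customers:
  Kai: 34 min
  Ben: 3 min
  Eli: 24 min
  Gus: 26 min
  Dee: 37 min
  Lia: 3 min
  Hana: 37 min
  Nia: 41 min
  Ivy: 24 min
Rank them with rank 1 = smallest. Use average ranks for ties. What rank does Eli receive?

3.5

Sorted (ascending): 3, 3, 24, 24, 26, 34, 37, 37, 41
The 2 values of 3 occupy positions 1–2 → average rank (1+2)/2 = 1.5.
The 2 values of 24 occupy positions 3–4 → average rank (3+4)/2 = 3.5.
The 2 values of 37 occupy positions 7–8 → average rank (7+8)/2 = 7.5.
Eli has value 24 min → rank 3.5.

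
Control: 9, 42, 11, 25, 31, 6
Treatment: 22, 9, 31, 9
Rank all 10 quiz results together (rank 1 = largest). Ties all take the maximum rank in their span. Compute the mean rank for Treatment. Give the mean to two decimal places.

Sorted (descending): 42, 31, 31, 25, 22, 11, 9, 9, 9, 6
The 2 values of 31 occupy positions 2–3 → each gets rank 3.
The 3 values of 9 occupy positions 7–9 → each gets rank 9.
Treatment values → pooled ranks: 22→5, 9→9, 31→3, 9→9
Mean rank = (5 + 9 + 3 + 9) / 4 = 6.50

6.50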